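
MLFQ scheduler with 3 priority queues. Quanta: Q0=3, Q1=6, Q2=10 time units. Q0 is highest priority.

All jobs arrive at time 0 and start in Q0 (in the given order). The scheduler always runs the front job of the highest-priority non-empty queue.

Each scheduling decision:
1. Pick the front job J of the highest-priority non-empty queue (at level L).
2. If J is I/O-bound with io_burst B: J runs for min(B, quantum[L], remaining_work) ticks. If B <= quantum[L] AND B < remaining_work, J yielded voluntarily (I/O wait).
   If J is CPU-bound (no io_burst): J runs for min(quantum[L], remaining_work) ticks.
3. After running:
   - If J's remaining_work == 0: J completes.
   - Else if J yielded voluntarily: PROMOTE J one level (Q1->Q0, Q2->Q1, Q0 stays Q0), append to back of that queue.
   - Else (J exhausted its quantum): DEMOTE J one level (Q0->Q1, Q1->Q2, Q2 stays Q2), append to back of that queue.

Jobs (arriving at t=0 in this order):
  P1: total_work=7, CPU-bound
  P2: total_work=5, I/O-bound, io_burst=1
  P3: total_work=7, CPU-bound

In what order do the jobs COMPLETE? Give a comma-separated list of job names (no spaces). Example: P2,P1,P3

t=0-3: P1@Q0 runs 3, rem=4, quantum used, demote→Q1. Q0=[P2,P3] Q1=[P1] Q2=[]
t=3-4: P2@Q0 runs 1, rem=4, I/O yield, promote→Q0. Q0=[P3,P2] Q1=[P1] Q2=[]
t=4-7: P3@Q0 runs 3, rem=4, quantum used, demote→Q1. Q0=[P2] Q1=[P1,P3] Q2=[]
t=7-8: P2@Q0 runs 1, rem=3, I/O yield, promote→Q0. Q0=[P2] Q1=[P1,P3] Q2=[]
t=8-9: P2@Q0 runs 1, rem=2, I/O yield, promote→Q0. Q0=[P2] Q1=[P1,P3] Q2=[]
t=9-10: P2@Q0 runs 1, rem=1, I/O yield, promote→Q0. Q0=[P2] Q1=[P1,P3] Q2=[]
t=10-11: P2@Q0 runs 1, rem=0, completes. Q0=[] Q1=[P1,P3] Q2=[]
t=11-15: P1@Q1 runs 4, rem=0, completes. Q0=[] Q1=[P3] Q2=[]
t=15-19: P3@Q1 runs 4, rem=0, completes. Q0=[] Q1=[] Q2=[]

Answer: P2,P1,P3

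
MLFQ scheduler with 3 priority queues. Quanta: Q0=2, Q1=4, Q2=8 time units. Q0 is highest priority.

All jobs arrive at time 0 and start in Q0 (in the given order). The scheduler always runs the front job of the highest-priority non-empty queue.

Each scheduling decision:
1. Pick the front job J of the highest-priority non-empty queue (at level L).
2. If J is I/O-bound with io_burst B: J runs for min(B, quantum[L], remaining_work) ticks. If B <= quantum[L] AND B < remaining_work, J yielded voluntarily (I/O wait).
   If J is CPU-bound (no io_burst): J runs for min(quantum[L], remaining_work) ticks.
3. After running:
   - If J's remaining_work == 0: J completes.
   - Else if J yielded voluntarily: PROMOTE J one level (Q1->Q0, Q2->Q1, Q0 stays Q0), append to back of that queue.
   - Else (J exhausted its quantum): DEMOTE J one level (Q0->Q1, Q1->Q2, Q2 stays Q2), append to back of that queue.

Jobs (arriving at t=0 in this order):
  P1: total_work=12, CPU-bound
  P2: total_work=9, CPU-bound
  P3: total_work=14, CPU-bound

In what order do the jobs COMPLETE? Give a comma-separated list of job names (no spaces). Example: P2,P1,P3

Answer: P1,P2,P3

Derivation:
t=0-2: P1@Q0 runs 2, rem=10, quantum used, demote→Q1. Q0=[P2,P3] Q1=[P1] Q2=[]
t=2-4: P2@Q0 runs 2, rem=7, quantum used, demote→Q1. Q0=[P3] Q1=[P1,P2] Q2=[]
t=4-6: P3@Q0 runs 2, rem=12, quantum used, demote→Q1. Q0=[] Q1=[P1,P2,P3] Q2=[]
t=6-10: P1@Q1 runs 4, rem=6, quantum used, demote→Q2. Q0=[] Q1=[P2,P3] Q2=[P1]
t=10-14: P2@Q1 runs 4, rem=3, quantum used, demote→Q2. Q0=[] Q1=[P3] Q2=[P1,P2]
t=14-18: P3@Q1 runs 4, rem=8, quantum used, demote→Q2. Q0=[] Q1=[] Q2=[P1,P2,P3]
t=18-24: P1@Q2 runs 6, rem=0, completes. Q0=[] Q1=[] Q2=[P2,P3]
t=24-27: P2@Q2 runs 3, rem=0, completes. Q0=[] Q1=[] Q2=[P3]
t=27-35: P3@Q2 runs 8, rem=0, completes. Q0=[] Q1=[] Q2=[]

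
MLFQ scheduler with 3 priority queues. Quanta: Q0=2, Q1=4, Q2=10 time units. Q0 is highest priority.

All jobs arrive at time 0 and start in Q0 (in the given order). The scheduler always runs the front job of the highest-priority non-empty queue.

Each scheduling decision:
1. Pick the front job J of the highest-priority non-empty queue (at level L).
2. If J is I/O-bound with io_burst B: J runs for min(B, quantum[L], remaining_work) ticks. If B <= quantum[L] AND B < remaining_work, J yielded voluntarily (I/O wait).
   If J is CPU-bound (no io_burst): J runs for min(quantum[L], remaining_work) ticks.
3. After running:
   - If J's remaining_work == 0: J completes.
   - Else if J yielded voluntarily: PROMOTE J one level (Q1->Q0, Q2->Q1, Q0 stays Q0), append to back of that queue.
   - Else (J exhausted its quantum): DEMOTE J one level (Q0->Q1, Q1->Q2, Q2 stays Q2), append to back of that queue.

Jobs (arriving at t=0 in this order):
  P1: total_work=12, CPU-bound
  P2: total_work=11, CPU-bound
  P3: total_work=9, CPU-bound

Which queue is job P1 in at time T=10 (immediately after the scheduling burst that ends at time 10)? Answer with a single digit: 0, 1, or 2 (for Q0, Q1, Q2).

Answer: 2

Derivation:
t=0-2: P1@Q0 runs 2, rem=10, quantum used, demote→Q1. Q0=[P2,P3] Q1=[P1] Q2=[]
t=2-4: P2@Q0 runs 2, rem=9, quantum used, demote→Q1. Q0=[P3] Q1=[P1,P2] Q2=[]
t=4-6: P3@Q0 runs 2, rem=7, quantum used, demote→Q1. Q0=[] Q1=[P1,P2,P3] Q2=[]
t=6-10: P1@Q1 runs 4, rem=6, quantum used, demote→Q2. Q0=[] Q1=[P2,P3] Q2=[P1]
t=10-14: P2@Q1 runs 4, rem=5, quantum used, demote→Q2. Q0=[] Q1=[P3] Q2=[P1,P2]
t=14-18: P3@Q1 runs 4, rem=3, quantum used, demote→Q2. Q0=[] Q1=[] Q2=[P1,P2,P3]
t=18-24: P1@Q2 runs 6, rem=0, completes. Q0=[] Q1=[] Q2=[P2,P3]
t=24-29: P2@Q2 runs 5, rem=0, completes. Q0=[] Q1=[] Q2=[P3]
t=29-32: P3@Q2 runs 3, rem=0, completes. Q0=[] Q1=[] Q2=[]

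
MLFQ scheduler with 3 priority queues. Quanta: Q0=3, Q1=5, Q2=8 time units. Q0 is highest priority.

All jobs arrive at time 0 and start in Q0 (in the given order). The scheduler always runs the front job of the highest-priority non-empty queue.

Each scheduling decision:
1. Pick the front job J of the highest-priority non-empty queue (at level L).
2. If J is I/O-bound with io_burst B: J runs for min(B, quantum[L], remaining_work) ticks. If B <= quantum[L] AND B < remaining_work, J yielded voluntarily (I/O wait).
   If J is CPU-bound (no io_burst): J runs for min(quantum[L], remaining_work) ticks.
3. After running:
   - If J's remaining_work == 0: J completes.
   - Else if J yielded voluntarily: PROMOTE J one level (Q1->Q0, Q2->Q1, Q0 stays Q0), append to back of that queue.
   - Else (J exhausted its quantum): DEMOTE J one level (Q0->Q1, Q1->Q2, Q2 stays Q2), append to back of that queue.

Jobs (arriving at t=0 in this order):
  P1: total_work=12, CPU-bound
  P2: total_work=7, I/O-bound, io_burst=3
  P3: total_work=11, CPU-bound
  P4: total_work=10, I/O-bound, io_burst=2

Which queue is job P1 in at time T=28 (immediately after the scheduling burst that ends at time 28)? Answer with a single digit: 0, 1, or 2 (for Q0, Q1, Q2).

Answer: 2

Derivation:
t=0-3: P1@Q0 runs 3, rem=9, quantum used, demote→Q1. Q0=[P2,P3,P4] Q1=[P1] Q2=[]
t=3-6: P2@Q0 runs 3, rem=4, I/O yield, promote→Q0. Q0=[P3,P4,P2] Q1=[P1] Q2=[]
t=6-9: P3@Q0 runs 3, rem=8, quantum used, demote→Q1. Q0=[P4,P2] Q1=[P1,P3] Q2=[]
t=9-11: P4@Q0 runs 2, rem=8, I/O yield, promote→Q0. Q0=[P2,P4] Q1=[P1,P3] Q2=[]
t=11-14: P2@Q0 runs 3, rem=1, I/O yield, promote→Q0. Q0=[P4,P2] Q1=[P1,P3] Q2=[]
t=14-16: P4@Q0 runs 2, rem=6, I/O yield, promote→Q0. Q0=[P2,P4] Q1=[P1,P3] Q2=[]
t=16-17: P2@Q0 runs 1, rem=0, completes. Q0=[P4] Q1=[P1,P3] Q2=[]
t=17-19: P4@Q0 runs 2, rem=4, I/O yield, promote→Q0. Q0=[P4] Q1=[P1,P3] Q2=[]
t=19-21: P4@Q0 runs 2, rem=2, I/O yield, promote→Q0. Q0=[P4] Q1=[P1,P3] Q2=[]
t=21-23: P4@Q0 runs 2, rem=0, completes. Q0=[] Q1=[P1,P3] Q2=[]
t=23-28: P1@Q1 runs 5, rem=4, quantum used, demote→Q2. Q0=[] Q1=[P3] Q2=[P1]
t=28-33: P3@Q1 runs 5, rem=3, quantum used, demote→Q2. Q0=[] Q1=[] Q2=[P1,P3]
t=33-37: P1@Q2 runs 4, rem=0, completes. Q0=[] Q1=[] Q2=[P3]
t=37-40: P3@Q2 runs 3, rem=0, completes. Q0=[] Q1=[] Q2=[]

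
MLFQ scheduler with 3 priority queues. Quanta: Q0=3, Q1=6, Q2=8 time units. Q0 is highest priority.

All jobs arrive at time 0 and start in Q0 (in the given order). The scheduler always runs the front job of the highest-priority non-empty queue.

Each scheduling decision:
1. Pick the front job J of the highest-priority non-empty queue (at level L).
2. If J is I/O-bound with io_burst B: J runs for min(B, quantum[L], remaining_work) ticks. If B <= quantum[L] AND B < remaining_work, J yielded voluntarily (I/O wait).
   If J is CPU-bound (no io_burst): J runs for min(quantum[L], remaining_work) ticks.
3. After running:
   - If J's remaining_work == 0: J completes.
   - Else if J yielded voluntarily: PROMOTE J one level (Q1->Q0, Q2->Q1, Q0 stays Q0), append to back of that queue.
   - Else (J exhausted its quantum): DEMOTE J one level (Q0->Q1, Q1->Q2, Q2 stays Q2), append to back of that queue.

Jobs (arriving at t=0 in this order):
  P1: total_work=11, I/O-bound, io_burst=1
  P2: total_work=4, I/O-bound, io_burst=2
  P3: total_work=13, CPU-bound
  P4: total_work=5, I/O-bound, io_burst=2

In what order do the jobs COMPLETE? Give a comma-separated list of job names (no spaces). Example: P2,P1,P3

t=0-1: P1@Q0 runs 1, rem=10, I/O yield, promote→Q0. Q0=[P2,P3,P4,P1] Q1=[] Q2=[]
t=1-3: P2@Q0 runs 2, rem=2, I/O yield, promote→Q0. Q0=[P3,P4,P1,P2] Q1=[] Q2=[]
t=3-6: P3@Q0 runs 3, rem=10, quantum used, demote→Q1. Q0=[P4,P1,P2] Q1=[P3] Q2=[]
t=6-8: P4@Q0 runs 2, rem=3, I/O yield, promote→Q0. Q0=[P1,P2,P4] Q1=[P3] Q2=[]
t=8-9: P1@Q0 runs 1, rem=9, I/O yield, promote→Q0. Q0=[P2,P4,P1] Q1=[P3] Q2=[]
t=9-11: P2@Q0 runs 2, rem=0, completes. Q0=[P4,P1] Q1=[P3] Q2=[]
t=11-13: P4@Q0 runs 2, rem=1, I/O yield, promote→Q0. Q0=[P1,P4] Q1=[P3] Q2=[]
t=13-14: P1@Q0 runs 1, rem=8, I/O yield, promote→Q0. Q0=[P4,P1] Q1=[P3] Q2=[]
t=14-15: P4@Q0 runs 1, rem=0, completes. Q0=[P1] Q1=[P3] Q2=[]
t=15-16: P1@Q0 runs 1, rem=7, I/O yield, promote→Q0. Q0=[P1] Q1=[P3] Q2=[]
t=16-17: P1@Q0 runs 1, rem=6, I/O yield, promote→Q0. Q0=[P1] Q1=[P3] Q2=[]
t=17-18: P1@Q0 runs 1, rem=5, I/O yield, promote→Q0. Q0=[P1] Q1=[P3] Q2=[]
t=18-19: P1@Q0 runs 1, rem=4, I/O yield, promote→Q0. Q0=[P1] Q1=[P3] Q2=[]
t=19-20: P1@Q0 runs 1, rem=3, I/O yield, promote→Q0. Q0=[P1] Q1=[P3] Q2=[]
t=20-21: P1@Q0 runs 1, rem=2, I/O yield, promote→Q0. Q0=[P1] Q1=[P3] Q2=[]
t=21-22: P1@Q0 runs 1, rem=1, I/O yield, promote→Q0. Q0=[P1] Q1=[P3] Q2=[]
t=22-23: P1@Q0 runs 1, rem=0, completes. Q0=[] Q1=[P3] Q2=[]
t=23-29: P3@Q1 runs 6, rem=4, quantum used, demote→Q2. Q0=[] Q1=[] Q2=[P3]
t=29-33: P3@Q2 runs 4, rem=0, completes. Q0=[] Q1=[] Q2=[]

Answer: P2,P4,P1,P3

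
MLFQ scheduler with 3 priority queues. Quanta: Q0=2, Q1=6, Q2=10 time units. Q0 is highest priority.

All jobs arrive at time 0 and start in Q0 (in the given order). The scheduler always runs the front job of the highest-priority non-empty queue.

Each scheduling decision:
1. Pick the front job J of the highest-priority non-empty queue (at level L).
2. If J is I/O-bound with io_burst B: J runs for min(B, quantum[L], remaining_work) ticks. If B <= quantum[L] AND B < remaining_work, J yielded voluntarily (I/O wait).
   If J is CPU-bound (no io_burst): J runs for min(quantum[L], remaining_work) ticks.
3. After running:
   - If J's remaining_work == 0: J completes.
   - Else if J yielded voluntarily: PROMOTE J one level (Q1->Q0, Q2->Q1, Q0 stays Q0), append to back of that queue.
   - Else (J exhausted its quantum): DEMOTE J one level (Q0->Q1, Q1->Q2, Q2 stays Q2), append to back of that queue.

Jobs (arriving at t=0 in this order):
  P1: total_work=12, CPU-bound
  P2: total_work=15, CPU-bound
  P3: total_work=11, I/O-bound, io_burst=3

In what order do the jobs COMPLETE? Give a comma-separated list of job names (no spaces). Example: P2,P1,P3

t=0-2: P1@Q0 runs 2, rem=10, quantum used, demote→Q1. Q0=[P2,P3] Q1=[P1] Q2=[]
t=2-4: P2@Q0 runs 2, rem=13, quantum used, demote→Q1. Q0=[P3] Q1=[P1,P2] Q2=[]
t=4-6: P3@Q0 runs 2, rem=9, quantum used, demote→Q1. Q0=[] Q1=[P1,P2,P3] Q2=[]
t=6-12: P1@Q1 runs 6, rem=4, quantum used, demote→Q2. Q0=[] Q1=[P2,P3] Q2=[P1]
t=12-18: P2@Q1 runs 6, rem=7, quantum used, demote→Q2. Q0=[] Q1=[P3] Q2=[P1,P2]
t=18-21: P3@Q1 runs 3, rem=6, I/O yield, promote→Q0. Q0=[P3] Q1=[] Q2=[P1,P2]
t=21-23: P3@Q0 runs 2, rem=4, quantum used, demote→Q1. Q0=[] Q1=[P3] Q2=[P1,P2]
t=23-26: P3@Q1 runs 3, rem=1, I/O yield, promote→Q0. Q0=[P3] Q1=[] Q2=[P1,P2]
t=26-27: P3@Q0 runs 1, rem=0, completes. Q0=[] Q1=[] Q2=[P1,P2]
t=27-31: P1@Q2 runs 4, rem=0, completes. Q0=[] Q1=[] Q2=[P2]
t=31-38: P2@Q2 runs 7, rem=0, completes. Q0=[] Q1=[] Q2=[]

Answer: P3,P1,P2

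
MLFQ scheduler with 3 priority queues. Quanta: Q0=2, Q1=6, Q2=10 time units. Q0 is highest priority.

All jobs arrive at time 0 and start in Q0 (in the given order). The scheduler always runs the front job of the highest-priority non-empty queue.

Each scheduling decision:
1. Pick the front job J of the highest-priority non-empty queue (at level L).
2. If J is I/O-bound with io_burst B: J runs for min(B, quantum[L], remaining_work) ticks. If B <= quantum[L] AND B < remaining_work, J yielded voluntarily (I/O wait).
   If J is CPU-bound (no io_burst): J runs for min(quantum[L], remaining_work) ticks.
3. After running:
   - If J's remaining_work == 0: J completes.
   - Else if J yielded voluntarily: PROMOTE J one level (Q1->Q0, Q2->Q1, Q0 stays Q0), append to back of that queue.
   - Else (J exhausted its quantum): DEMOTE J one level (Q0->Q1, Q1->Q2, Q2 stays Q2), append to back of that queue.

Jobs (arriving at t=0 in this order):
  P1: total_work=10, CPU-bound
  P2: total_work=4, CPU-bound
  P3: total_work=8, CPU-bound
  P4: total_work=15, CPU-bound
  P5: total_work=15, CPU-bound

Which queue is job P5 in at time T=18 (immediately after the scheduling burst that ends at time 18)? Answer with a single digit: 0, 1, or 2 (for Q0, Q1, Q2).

Answer: 1

Derivation:
t=0-2: P1@Q0 runs 2, rem=8, quantum used, demote→Q1. Q0=[P2,P3,P4,P5] Q1=[P1] Q2=[]
t=2-4: P2@Q0 runs 2, rem=2, quantum used, demote→Q1. Q0=[P3,P4,P5] Q1=[P1,P2] Q2=[]
t=4-6: P3@Q0 runs 2, rem=6, quantum used, demote→Q1. Q0=[P4,P5] Q1=[P1,P2,P3] Q2=[]
t=6-8: P4@Q0 runs 2, rem=13, quantum used, demote→Q1. Q0=[P5] Q1=[P1,P2,P3,P4] Q2=[]
t=8-10: P5@Q0 runs 2, rem=13, quantum used, demote→Q1. Q0=[] Q1=[P1,P2,P3,P4,P5] Q2=[]
t=10-16: P1@Q1 runs 6, rem=2, quantum used, demote→Q2. Q0=[] Q1=[P2,P3,P4,P5] Q2=[P1]
t=16-18: P2@Q1 runs 2, rem=0, completes. Q0=[] Q1=[P3,P4,P5] Q2=[P1]
t=18-24: P3@Q1 runs 6, rem=0, completes. Q0=[] Q1=[P4,P5] Q2=[P1]
t=24-30: P4@Q1 runs 6, rem=7, quantum used, demote→Q2. Q0=[] Q1=[P5] Q2=[P1,P4]
t=30-36: P5@Q1 runs 6, rem=7, quantum used, demote→Q2. Q0=[] Q1=[] Q2=[P1,P4,P5]
t=36-38: P1@Q2 runs 2, rem=0, completes. Q0=[] Q1=[] Q2=[P4,P5]
t=38-45: P4@Q2 runs 7, rem=0, completes. Q0=[] Q1=[] Q2=[P5]
t=45-52: P5@Q2 runs 7, rem=0, completes. Q0=[] Q1=[] Q2=[]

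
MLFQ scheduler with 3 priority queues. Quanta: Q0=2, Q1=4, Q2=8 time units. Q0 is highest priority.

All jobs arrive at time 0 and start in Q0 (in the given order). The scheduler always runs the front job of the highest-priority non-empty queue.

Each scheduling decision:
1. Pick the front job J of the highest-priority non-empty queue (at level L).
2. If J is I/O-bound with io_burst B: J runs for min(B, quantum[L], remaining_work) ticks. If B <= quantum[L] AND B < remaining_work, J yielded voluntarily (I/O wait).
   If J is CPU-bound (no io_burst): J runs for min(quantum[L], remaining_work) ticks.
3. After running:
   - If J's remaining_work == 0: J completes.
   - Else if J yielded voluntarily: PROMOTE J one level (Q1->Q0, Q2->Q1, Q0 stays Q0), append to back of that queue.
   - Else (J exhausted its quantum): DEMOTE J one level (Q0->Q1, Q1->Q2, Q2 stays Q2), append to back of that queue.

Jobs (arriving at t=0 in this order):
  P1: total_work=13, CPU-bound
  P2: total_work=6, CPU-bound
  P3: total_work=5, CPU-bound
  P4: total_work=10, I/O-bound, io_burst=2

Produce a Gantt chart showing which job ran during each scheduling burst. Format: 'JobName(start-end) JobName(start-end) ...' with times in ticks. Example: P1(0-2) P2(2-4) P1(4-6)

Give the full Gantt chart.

t=0-2: P1@Q0 runs 2, rem=11, quantum used, demote→Q1. Q0=[P2,P3,P4] Q1=[P1] Q2=[]
t=2-4: P2@Q0 runs 2, rem=4, quantum used, demote→Q1. Q0=[P3,P4] Q1=[P1,P2] Q2=[]
t=4-6: P3@Q0 runs 2, rem=3, quantum used, demote→Q1. Q0=[P4] Q1=[P1,P2,P3] Q2=[]
t=6-8: P4@Q0 runs 2, rem=8, I/O yield, promote→Q0. Q0=[P4] Q1=[P1,P2,P3] Q2=[]
t=8-10: P4@Q0 runs 2, rem=6, I/O yield, promote→Q0. Q0=[P4] Q1=[P1,P2,P3] Q2=[]
t=10-12: P4@Q0 runs 2, rem=4, I/O yield, promote→Q0. Q0=[P4] Q1=[P1,P2,P3] Q2=[]
t=12-14: P4@Q0 runs 2, rem=2, I/O yield, promote→Q0. Q0=[P4] Q1=[P1,P2,P3] Q2=[]
t=14-16: P4@Q0 runs 2, rem=0, completes. Q0=[] Q1=[P1,P2,P3] Q2=[]
t=16-20: P1@Q1 runs 4, rem=7, quantum used, demote→Q2. Q0=[] Q1=[P2,P3] Q2=[P1]
t=20-24: P2@Q1 runs 4, rem=0, completes. Q0=[] Q1=[P3] Q2=[P1]
t=24-27: P3@Q1 runs 3, rem=0, completes. Q0=[] Q1=[] Q2=[P1]
t=27-34: P1@Q2 runs 7, rem=0, completes. Q0=[] Q1=[] Q2=[]

Answer: P1(0-2) P2(2-4) P3(4-6) P4(6-8) P4(8-10) P4(10-12) P4(12-14) P4(14-16) P1(16-20) P2(20-24) P3(24-27) P1(27-34)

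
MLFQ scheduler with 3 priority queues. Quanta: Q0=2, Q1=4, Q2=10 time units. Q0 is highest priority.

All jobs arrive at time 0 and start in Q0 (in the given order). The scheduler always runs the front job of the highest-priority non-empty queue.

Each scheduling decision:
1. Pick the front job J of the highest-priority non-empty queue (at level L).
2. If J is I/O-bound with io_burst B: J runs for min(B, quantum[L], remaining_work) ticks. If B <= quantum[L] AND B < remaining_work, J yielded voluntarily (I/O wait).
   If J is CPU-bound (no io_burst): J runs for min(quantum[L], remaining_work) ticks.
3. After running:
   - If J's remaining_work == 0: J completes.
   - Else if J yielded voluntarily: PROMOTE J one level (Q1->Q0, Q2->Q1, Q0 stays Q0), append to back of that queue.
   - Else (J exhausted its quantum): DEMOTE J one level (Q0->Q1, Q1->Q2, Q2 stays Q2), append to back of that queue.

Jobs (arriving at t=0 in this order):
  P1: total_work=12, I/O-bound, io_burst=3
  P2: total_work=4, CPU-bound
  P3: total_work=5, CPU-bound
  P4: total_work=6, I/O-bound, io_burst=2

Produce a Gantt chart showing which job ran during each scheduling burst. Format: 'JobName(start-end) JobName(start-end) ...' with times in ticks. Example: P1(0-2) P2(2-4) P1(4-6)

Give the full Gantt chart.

t=0-2: P1@Q0 runs 2, rem=10, quantum used, demote→Q1. Q0=[P2,P3,P4] Q1=[P1] Q2=[]
t=2-4: P2@Q0 runs 2, rem=2, quantum used, demote→Q1. Q0=[P3,P4] Q1=[P1,P2] Q2=[]
t=4-6: P3@Q0 runs 2, rem=3, quantum used, demote→Q1. Q0=[P4] Q1=[P1,P2,P3] Q2=[]
t=6-8: P4@Q0 runs 2, rem=4, I/O yield, promote→Q0. Q0=[P4] Q1=[P1,P2,P3] Q2=[]
t=8-10: P4@Q0 runs 2, rem=2, I/O yield, promote→Q0. Q0=[P4] Q1=[P1,P2,P3] Q2=[]
t=10-12: P4@Q0 runs 2, rem=0, completes. Q0=[] Q1=[P1,P2,P3] Q2=[]
t=12-15: P1@Q1 runs 3, rem=7, I/O yield, promote→Q0. Q0=[P1] Q1=[P2,P3] Q2=[]
t=15-17: P1@Q0 runs 2, rem=5, quantum used, demote→Q1. Q0=[] Q1=[P2,P3,P1] Q2=[]
t=17-19: P2@Q1 runs 2, rem=0, completes. Q0=[] Q1=[P3,P1] Q2=[]
t=19-22: P3@Q1 runs 3, rem=0, completes. Q0=[] Q1=[P1] Q2=[]
t=22-25: P1@Q1 runs 3, rem=2, I/O yield, promote→Q0. Q0=[P1] Q1=[] Q2=[]
t=25-27: P1@Q0 runs 2, rem=0, completes. Q0=[] Q1=[] Q2=[]

Answer: P1(0-2) P2(2-4) P3(4-6) P4(6-8) P4(8-10) P4(10-12) P1(12-15) P1(15-17) P2(17-19) P3(19-22) P1(22-25) P1(25-27)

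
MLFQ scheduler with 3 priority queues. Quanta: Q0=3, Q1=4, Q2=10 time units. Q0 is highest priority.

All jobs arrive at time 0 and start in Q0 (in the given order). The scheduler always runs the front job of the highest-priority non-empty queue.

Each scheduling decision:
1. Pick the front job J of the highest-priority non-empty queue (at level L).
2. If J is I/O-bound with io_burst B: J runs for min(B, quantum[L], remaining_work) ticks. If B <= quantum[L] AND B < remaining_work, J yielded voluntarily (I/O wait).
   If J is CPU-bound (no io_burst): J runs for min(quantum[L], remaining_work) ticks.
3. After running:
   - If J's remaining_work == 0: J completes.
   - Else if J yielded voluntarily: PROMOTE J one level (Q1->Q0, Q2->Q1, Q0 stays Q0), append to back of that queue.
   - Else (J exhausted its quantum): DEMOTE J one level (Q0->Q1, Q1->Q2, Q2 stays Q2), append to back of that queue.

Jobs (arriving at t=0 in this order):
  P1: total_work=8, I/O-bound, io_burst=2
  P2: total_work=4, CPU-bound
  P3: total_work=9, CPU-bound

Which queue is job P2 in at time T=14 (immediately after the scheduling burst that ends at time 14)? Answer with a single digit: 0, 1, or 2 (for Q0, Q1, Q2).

Answer: 1

Derivation:
t=0-2: P1@Q0 runs 2, rem=6, I/O yield, promote→Q0. Q0=[P2,P3,P1] Q1=[] Q2=[]
t=2-5: P2@Q0 runs 3, rem=1, quantum used, demote→Q1. Q0=[P3,P1] Q1=[P2] Q2=[]
t=5-8: P3@Q0 runs 3, rem=6, quantum used, demote→Q1. Q0=[P1] Q1=[P2,P3] Q2=[]
t=8-10: P1@Q0 runs 2, rem=4, I/O yield, promote→Q0. Q0=[P1] Q1=[P2,P3] Q2=[]
t=10-12: P1@Q0 runs 2, rem=2, I/O yield, promote→Q0. Q0=[P1] Q1=[P2,P3] Q2=[]
t=12-14: P1@Q0 runs 2, rem=0, completes. Q0=[] Q1=[P2,P3] Q2=[]
t=14-15: P2@Q1 runs 1, rem=0, completes. Q0=[] Q1=[P3] Q2=[]
t=15-19: P3@Q1 runs 4, rem=2, quantum used, demote→Q2. Q0=[] Q1=[] Q2=[P3]
t=19-21: P3@Q2 runs 2, rem=0, completes. Q0=[] Q1=[] Q2=[]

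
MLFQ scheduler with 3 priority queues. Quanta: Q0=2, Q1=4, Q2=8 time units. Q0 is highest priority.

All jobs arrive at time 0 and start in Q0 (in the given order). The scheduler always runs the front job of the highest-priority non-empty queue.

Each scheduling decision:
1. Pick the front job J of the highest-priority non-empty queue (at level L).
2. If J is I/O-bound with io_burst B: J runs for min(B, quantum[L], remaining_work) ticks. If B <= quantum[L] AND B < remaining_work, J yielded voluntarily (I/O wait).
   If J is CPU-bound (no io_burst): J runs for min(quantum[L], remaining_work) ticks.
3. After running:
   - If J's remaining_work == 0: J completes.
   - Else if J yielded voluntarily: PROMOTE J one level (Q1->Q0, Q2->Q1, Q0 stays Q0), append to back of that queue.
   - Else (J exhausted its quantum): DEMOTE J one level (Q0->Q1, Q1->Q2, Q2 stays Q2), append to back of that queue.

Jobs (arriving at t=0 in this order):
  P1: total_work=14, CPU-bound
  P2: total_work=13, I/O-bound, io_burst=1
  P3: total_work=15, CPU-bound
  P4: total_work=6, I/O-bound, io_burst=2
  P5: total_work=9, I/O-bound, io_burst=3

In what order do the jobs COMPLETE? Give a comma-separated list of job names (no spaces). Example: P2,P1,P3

Answer: P4,P2,P5,P1,P3

Derivation:
t=0-2: P1@Q0 runs 2, rem=12, quantum used, demote→Q1. Q0=[P2,P3,P4,P5] Q1=[P1] Q2=[]
t=2-3: P2@Q0 runs 1, rem=12, I/O yield, promote→Q0. Q0=[P3,P4,P5,P2] Q1=[P1] Q2=[]
t=3-5: P3@Q0 runs 2, rem=13, quantum used, demote→Q1. Q0=[P4,P5,P2] Q1=[P1,P3] Q2=[]
t=5-7: P4@Q0 runs 2, rem=4, I/O yield, promote→Q0. Q0=[P5,P2,P4] Q1=[P1,P3] Q2=[]
t=7-9: P5@Q0 runs 2, rem=7, quantum used, demote→Q1. Q0=[P2,P4] Q1=[P1,P3,P5] Q2=[]
t=9-10: P2@Q0 runs 1, rem=11, I/O yield, promote→Q0. Q0=[P4,P2] Q1=[P1,P3,P5] Q2=[]
t=10-12: P4@Q0 runs 2, rem=2, I/O yield, promote→Q0. Q0=[P2,P4] Q1=[P1,P3,P5] Q2=[]
t=12-13: P2@Q0 runs 1, rem=10, I/O yield, promote→Q0. Q0=[P4,P2] Q1=[P1,P3,P5] Q2=[]
t=13-15: P4@Q0 runs 2, rem=0, completes. Q0=[P2] Q1=[P1,P3,P5] Q2=[]
t=15-16: P2@Q0 runs 1, rem=9, I/O yield, promote→Q0. Q0=[P2] Q1=[P1,P3,P5] Q2=[]
t=16-17: P2@Q0 runs 1, rem=8, I/O yield, promote→Q0. Q0=[P2] Q1=[P1,P3,P5] Q2=[]
t=17-18: P2@Q0 runs 1, rem=7, I/O yield, promote→Q0. Q0=[P2] Q1=[P1,P3,P5] Q2=[]
t=18-19: P2@Q0 runs 1, rem=6, I/O yield, promote→Q0. Q0=[P2] Q1=[P1,P3,P5] Q2=[]
t=19-20: P2@Q0 runs 1, rem=5, I/O yield, promote→Q0. Q0=[P2] Q1=[P1,P3,P5] Q2=[]
t=20-21: P2@Q0 runs 1, rem=4, I/O yield, promote→Q0. Q0=[P2] Q1=[P1,P3,P5] Q2=[]
t=21-22: P2@Q0 runs 1, rem=3, I/O yield, promote→Q0. Q0=[P2] Q1=[P1,P3,P5] Q2=[]
t=22-23: P2@Q0 runs 1, rem=2, I/O yield, promote→Q0. Q0=[P2] Q1=[P1,P3,P5] Q2=[]
t=23-24: P2@Q0 runs 1, rem=1, I/O yield, promote→Q0. Q0=[P2] Q1=[P1,P3,P5] Q2=[]
t=24-25: P2@Q0 runs 1, rem=0, completes. Q0=[] Q1=[P1,P3,P5] Q2=[]
t=25-29: P1@Q1 runs 4, rem=8, quantum used, demote→Q2. Q0=[] Q1=[P3,P5] Q2=[P1]
t=29-33: P3@Q1 runs 4, rem=9, quantum used, demote→Q2. Q0=[] Q1=[P5] Q2=[P1,P3]
t=33-36: P5@Q1 runs 3, rem=4, I/O yield, promote→Q0. Q0=[P5] Q1=[] Q2=[P1,P3]
t=36-38: P5@Q0 runs 2, rem=2, quantum used, demote→Q1. Q0=[] Q1=[P5] Q2=[P1,P3]
t=38-40: P5@Q1 runs 2, rem=0, completes. Q0=[] Q1=[] Q2=[P1,P3]
t=40-48: P1@Q2 runs 8, rem=0, completes. Q0=[] Q1=[] Q2=[P3]
t=48-56: P3@Q2 runs 8, rem=1, quantum used, demote→Q2. Q0=[] Q1=[] Q2=[P3]
t=56-57: P3@Q2 runs 1, rem=0, completes. Q0=[] Q1=[] Q2=[]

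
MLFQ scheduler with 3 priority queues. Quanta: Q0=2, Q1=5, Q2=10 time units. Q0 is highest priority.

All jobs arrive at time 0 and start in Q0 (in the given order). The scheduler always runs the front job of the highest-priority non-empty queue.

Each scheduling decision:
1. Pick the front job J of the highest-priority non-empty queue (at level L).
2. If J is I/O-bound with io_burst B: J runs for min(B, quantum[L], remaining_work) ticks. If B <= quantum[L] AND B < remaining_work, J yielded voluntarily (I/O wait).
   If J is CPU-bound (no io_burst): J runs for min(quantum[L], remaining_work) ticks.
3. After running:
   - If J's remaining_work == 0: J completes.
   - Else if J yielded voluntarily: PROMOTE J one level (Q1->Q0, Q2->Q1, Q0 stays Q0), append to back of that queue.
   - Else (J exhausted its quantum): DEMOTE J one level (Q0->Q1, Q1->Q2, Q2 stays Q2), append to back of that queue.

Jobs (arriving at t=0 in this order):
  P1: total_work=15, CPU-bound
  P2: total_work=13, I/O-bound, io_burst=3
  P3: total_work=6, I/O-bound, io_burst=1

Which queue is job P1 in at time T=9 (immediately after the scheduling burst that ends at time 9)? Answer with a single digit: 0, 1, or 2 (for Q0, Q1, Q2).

t=0-2: P1@Q0 runs 2, rem=13, quantum used, demote→Q1. Q0=[P2,P3] Q1=[P1] Q2=[]
t=2-4: P2@Q0 runs 2, rem=11, quantum used, demote→Q1. Q0=[P3] Q1=[P1,P2] Q2=[]
t=4-5: P3@Q0 runs 1, rem=5, I/O yield, promote→Q0. Q0=[P3] Q1=[P1,P2] Q2=[]
t=5-6: P3@Q0 runs 1, rem=4, I/O yield, promote→Q0. Q0=[P3] Q1=[P1,P2] Q2=[]
t=6-7: P3@Q0 runs 1, rem=3, I/O yield, promote→Q0. Q0=[P3] Q1=[P1,P2] Q2=[]
t=7-8: P3@Q0 runs 1, rem=2, I/O yield, promote→Q0. Q0=[P3] Q1=[P1,P2] Q2=[]
t=8-9: P3@Q0 runs 1, rem=1, I/O yield, promote→Q0. Q0=[P3] Q1=[P1,P2] Q2=[]
t=9-10: P3@Q0 runs 1, rem=0, completes. Q0=[] Q1=[P1,P2] Q2=[]
t=10-15: P1@Q1 runs 5, rem=8, quantum used, demote→Q2. Q0=[] Q1=[P2] Q2=[P1]
t=15-18: P2@Q1 runs 3, rem=8, I/O yield, promote→Q0. Q0=[P2] Q1=[] Q2=[P1]
t=18-20: P2@Q0 runs 2, rem=6, quantum used, demote→Q1. Q0=[] Q1=[P2] Q2=[P1]
t=20-23: P2@Q1 runs 3, rem=3, I/O yield, promote→Q0. Q0=[P2] Q1=[] Q2=[P1]
t=23-25: P2@Q0 runs 2, rem=1, quantum used, demote→Q1. Q0=[] Q1=[P2] Q2=[P1]
t=25-26: P2@Q1 runs 1, rem=0, completes. Q0=[] Q1=[] Q2=[P1]
t=26-34: P1@Q2 runs 8, rem=0, completes. Q0=[] Q1=[] Q2=[]

Answer: 1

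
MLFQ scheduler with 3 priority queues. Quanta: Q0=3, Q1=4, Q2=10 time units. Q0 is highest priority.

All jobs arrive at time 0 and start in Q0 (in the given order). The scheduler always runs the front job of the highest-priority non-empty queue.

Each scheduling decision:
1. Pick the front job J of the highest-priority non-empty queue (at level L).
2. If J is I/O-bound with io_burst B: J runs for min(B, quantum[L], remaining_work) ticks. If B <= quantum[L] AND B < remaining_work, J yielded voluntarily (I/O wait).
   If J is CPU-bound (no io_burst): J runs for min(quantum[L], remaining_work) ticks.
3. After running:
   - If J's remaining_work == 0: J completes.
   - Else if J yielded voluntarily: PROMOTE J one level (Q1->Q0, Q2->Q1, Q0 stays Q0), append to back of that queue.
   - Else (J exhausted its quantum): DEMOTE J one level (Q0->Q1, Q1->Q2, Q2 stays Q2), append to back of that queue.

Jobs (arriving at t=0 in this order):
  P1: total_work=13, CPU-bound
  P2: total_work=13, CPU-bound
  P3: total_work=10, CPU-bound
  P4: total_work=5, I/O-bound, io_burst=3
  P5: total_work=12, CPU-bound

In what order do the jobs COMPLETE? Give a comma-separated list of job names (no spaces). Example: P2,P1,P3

Answer: P4,P1,P2,P3,P5

Derivation:
t=0-3: P1@Q0 runs 3, rem=10, quantum used, demote→Q1. Q0=[P2,P3,P4,P5] Q1=[P1] Q2=[]
t=3-6: P2@Q0 runs 3, rem=10, quantum used, demote→Q1. Q0=[P3,P4,P5] Q1=[P1,P2] Q2=[]
t=6-9: P3@Q0 runs 3, rem=7, quantum used, demote→Q1. Q0=[P4,P5] Q1=[P1,P2,P3] Q2=[]
t=9-12: P4@Q0 runs 3, rem=2, I/O yield, promote→Q0. Q0=[P5,P4] Q1=[P1,P2,P3] Q2=[]
t=12-15: P5@Q0 runs 3, rem=9, quantum used, demote→Q1. Q0=[P4] Q1=[P1,P2,P3,P5] Q2=[]
t=15-17: P4@Q0 runs 2, rem=0, completes. Q0=[] Q1=[P1,P2,P3,P5] Q2=[]
t=17-21: P1@Q1 runs 4, rem=6, quantum used, demote→Q2. Q0=[] Q1=[P2,P3,P5] Q2=[P1]
t=21-25: P2@Q1 runs 4, rem=6, quantum used, demote→Q2. Q0=[] Q1=[P3,P5] Q2=[P1,P2]
t=25-29: P3@Q1 runs 4, rem=3, quantum used, demote→Q2. Q0=[] Q1=[P5] Q2=[P1,P2,P3]
t=29-33: P5@Q1 runs 4, rem=5, quantum used, demote→Q2. Q0=[] Q1=[] Q2=[P1,P2,P3,P5]
t=33-39: P1@Q2 runs 6, rem=0, completes. Q0=[] Q1=[] Q2=[P2,P3,P5]
t=39-45: P2@Q2 runs 6, rem=0, completes. Q0=[] Q1=[] Q2=[P3,P5]
t=45-48: P3@Q2 runs 3, rem=0, completes. Q0=[] Q1=[] Q2=[P5]
t=48-53: P5@Q2 runs 5, rem=0, completes. Q0=[] Q1=[] Q2=[]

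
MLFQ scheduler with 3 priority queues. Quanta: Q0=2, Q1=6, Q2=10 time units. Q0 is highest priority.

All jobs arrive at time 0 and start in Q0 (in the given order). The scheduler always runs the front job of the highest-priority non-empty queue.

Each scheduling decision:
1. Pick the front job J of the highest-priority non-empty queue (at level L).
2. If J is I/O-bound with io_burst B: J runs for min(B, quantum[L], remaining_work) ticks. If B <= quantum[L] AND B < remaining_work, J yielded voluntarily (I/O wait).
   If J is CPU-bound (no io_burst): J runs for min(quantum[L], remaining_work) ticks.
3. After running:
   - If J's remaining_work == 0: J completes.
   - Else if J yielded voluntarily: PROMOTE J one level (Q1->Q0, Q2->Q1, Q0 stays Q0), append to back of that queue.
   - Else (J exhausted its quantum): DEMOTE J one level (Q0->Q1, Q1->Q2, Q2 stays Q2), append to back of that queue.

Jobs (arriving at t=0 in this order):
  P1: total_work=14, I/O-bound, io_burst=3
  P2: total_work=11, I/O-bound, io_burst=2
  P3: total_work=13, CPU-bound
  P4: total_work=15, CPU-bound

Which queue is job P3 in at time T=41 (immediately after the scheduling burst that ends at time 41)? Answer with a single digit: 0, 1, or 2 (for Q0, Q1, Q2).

t=0-2: P1@Q0 runs 2, rem=12, quantum used, demote→Q1. Q0=[P2,P3,P4] Q1=[P1] Q2=[]
t=2-4: P2@Q0 runs 2, rem=9, I/O yield, promote→Q0. Q0=[P3,P4,P2] Q1=[P1] Q2=[]
t=4-6: P3@Q0 runs 2, rem=11, quantum used, demote→Q1. Q0=[P4,P2] Q1=[P1,P3] Q2=[]
t=6-8: P4@Q0 runs 2, rem=13, quantum used, demote→Q1. Q0=[P2] Q1=[P1,P3,P4] Q2=[]
t=8-10: P2@Q0 runs 2, rem=7, I/O yield, promote→Q0. Q0=[P2] Q1=[P1,P3,P4] Q2=[]
t=10-12: P2@Q0 runs 2, rem=5, I/O yield, promote→Q0. Q0=[P2] Q1=[P1,P3,P4] Q2=[]
t=12-14: P2@Q0 runs 2, rem=3, I/O yield, promote→Q0. Q0=[P2] Q1=[P1,P3,P4] Q2=[]
t=14-16: P2@Q0 runs 2, rem=1, I/O yield, promote→Q0. Q0=[P2] Q1=[P1,P3,P4] Q2=[]
t=16-17: P2@Q0 runs 1, rem=0, completes. Q0=[] Q1=[P1,P3,P4] Q2=[]
t=17-20: P1@Q1 runs 3, rem=9, I/O yield, promote→Q0. Q0=[P1] Q1=[P3,P4] Q2=[]
t=20-22: P1@Q0 runs 2, rem=7, quantum used, demote→Q1. Q0=[] Q1=[P3,P4,P1] Q2=[]
t=22-28: P3@Q1 runs 6, rem=5, quantum used, demote→Q2. Q0=[] Q1=[P4,P1] Q2=[P3]
t=28-34: P4@Q1 runs 6, rem=7, quantum used, demote→Q2. Q0=[] Q1=[P1] Q2=[P3,P4]
t=34-37: P1@Q1 runs 3, rem=4, I/O yield, promote→Q0. Q0=[P1] Q1=[] Q2=[P3,P4]
t=37-39: P1@Q0 runs 2, rem=2, quantum used, demote→Q1. Q0=[] Q1=[P1] Q2=[P3,P4]
t=39-41: P1@Q1 runs 2, rem=0, completes. Q0=[] Q1=[] Q2=[P3,P4]
t=41-46: P3@Q2 runs 5, rem=0, completes. Q0=[] Q1=[] Q2=[P4]
t=46-53: P4@Q2 runs 7, rem=0, completes. Q0=[] Q1=[] Q2=[]

Answer: 2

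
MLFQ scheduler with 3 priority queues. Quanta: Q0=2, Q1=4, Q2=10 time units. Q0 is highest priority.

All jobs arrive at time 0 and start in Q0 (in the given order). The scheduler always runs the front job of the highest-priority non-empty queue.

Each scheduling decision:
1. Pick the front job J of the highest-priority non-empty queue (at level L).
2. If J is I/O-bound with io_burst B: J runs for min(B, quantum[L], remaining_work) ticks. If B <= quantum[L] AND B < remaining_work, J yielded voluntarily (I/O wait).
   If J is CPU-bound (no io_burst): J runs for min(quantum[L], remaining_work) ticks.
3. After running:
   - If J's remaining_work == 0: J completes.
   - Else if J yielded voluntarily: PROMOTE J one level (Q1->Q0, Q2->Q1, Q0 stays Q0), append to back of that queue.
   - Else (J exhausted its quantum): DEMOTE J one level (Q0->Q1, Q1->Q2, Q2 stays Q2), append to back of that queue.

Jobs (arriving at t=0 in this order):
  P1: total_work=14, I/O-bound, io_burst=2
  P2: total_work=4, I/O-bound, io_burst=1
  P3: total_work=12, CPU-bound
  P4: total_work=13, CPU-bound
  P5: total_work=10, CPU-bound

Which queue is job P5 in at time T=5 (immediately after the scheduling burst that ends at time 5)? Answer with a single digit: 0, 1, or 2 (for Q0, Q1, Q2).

Answer: 0

Derivation:
t=0-2: P1@Q0 runs 2, rem=12, I/O yield, promote→Q0. Q0=[P2,P3,P4,P5,P1] Q1=[] Q2=[]
t=2-3: P2@Q0 runs 1, rem=3, I/O yield, promote→Q0. Q0=[P3,P4,P5,P1,P2] Q1=[] Q2=[]
t=3-5: P3@Q0 runs 2, rem=10, quantum used, demote→Q1. Q0=[P4,P5,P1,P2] Q1=[P3] Q2=[]
t=5-7: P4@Q0 runs 2, rem=11, quantum used, demote→Q1. Q0=[P5,P1,P2] Q1=[P3,P4] Q2=[]
t=7-9: P5@Q0 runs 2, rem=8, quantum used, demote→Q1. Q0=[P1,P2] Q1=[P3,P4,P5] Q2=[]
t=9-11: P1@Q0 runs 2, rem=10, I/O yield, promote→Q0. Q0=[P2,P1] Q1=[P3,P4,P5] Q2=[]
t=11-12: P2@Q0 runs 1, rem=2, I/O yield, promote→Q0. Q0=[P1,P2] Q1=[P3,P4,P5] Q2=[]
t=12-14: P1@Q0 runs 2, rem=8, I/O yield, promote→Q0. Q0=[P2,P1] Q1=[P3,P4,P5] Q2=[]
t=14-15: P2@Q0 runs 1, rem=1, I/O yield, promote→Q0. Q0=[P1,P2] Q1=[P3,P4,P5] Q2=[]
t=15-17: P1@Q0 runs 2, rem=6, I/O yield, promote→Q0. Q0=[P2,P1] Q1=[P3,P4,P5] Q2=[]
t=17-18: P2@Q0 runs 1, rem=0, completes. Q0=[P1] Q1=[P3,P4,P5] Q2=[]
t=18-20: P1@Q0 runs 2, rem=4, I/O yield, promote→Q0. Q0=[P1] Q1=[P3,P4,P5] Q2=[]
t=20-22: P1@Q0 runs 2, rem=2, I/O yield, promote→Q0. Q0=[P1] Q1=[P3,P4,P5] Q2=[]
t=22-24: P1@Q0 runs 2, rem=0, completes. Q0=[] Q1=[P3,P4,P5] Q2=[]
t=24-28: P3@Q1 runs 4, rem=6, quantum used, demote→Q2. Q0=[] Q1=[P4,P5] Q2=[P3]
t=28-32: P4@Q1 runs 4, rem=7, quantum used, demote→Q2. Q0=[] Q1=[P5] Q2=[P3,P4]
t=32-36: P5@Q1 runs 4, rem=4, quantum used, demote→Q2. Q0=[] Q1=[] Q2=[P3,P4,P5]
t=36-42: P3@Q2 runs 6, rem=0, completes. Q0=[] Q1=[] Q2=[P4,P5]
t=42-49: P4@Q2 runs 7, rem=0, completes. Q0=[] Q1=[] Q2=[P5]
t=49-53: P5@Q2 runs 4, rem=0, completes. Q0=[] Q1=[] Q2=[]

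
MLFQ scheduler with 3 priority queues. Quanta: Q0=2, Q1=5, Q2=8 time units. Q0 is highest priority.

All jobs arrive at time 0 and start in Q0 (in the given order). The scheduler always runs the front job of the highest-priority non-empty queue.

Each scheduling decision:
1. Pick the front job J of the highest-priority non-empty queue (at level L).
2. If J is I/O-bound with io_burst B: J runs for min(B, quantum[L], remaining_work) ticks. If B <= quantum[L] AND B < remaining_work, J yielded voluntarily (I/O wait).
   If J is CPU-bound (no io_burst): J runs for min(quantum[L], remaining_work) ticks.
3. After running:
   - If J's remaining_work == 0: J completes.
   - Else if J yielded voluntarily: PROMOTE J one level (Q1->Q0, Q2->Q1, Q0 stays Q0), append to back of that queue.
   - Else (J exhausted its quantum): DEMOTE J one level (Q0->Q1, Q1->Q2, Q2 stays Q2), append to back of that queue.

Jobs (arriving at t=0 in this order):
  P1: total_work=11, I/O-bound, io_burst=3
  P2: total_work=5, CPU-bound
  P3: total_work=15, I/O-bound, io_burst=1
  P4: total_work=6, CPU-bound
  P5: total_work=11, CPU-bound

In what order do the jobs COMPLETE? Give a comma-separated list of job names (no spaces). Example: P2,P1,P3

Answer: P3,P2,P4,P1,P5

Derivation:
t=0-2: P1@Q0 runs 2, rem=9, quantum used, demote→Q1. Q0=[P2,P3,P4,P5] Q1=[P1] Q2=[]
t=2-4: P2@Q0 runs 2, rem=3, quantum used, demote→Q1. Q0=[P3,P4,P5] Q1=[P1,P2] Q2=[]
t=4-5: P3@Q0 runs 1, rem=14, I/O yield, promote→Q0. Q0=[P4,P5,P3] Q1=[P1,P2] Q2=[]
t=5-7: P4@Q0 runs 2, rem=4, quantum used, demote→Q1. Q0=[P5,P3] Q1=[P1,P2,P4] Q2=[]
t=7-9: P5@Q0 runs 2, rem=9, quantum used, demote→Q1. Q0=[P3] Q1=[P1,P2,P4,P5] Q2=[]
t=9-10: P3@Q0 runs 1, rem=13, I/O yield, promote→Q0. Q0=[P3] Q1=[P1,P2,P4,P5] Q2=[]
t=10-11: P3@Q0 runs 1, rem=12, I/O yield, promote→Q0. Q0=[P3] Q1=[P1,P2,P4,P5] Q2=[]
t=11-12: P3@Q0 runs 1, rem=11, I/O yield, promote→Q0. Q0=[P3] Q1=[P1,P2,P4,P5] Q2=[]
t=12-13: P3@Q0 runs 1, rem=10, I/O yield, promote→Q0. Q0=[P3] Q1=[P1,P2,P4,P5] Q2=[]
t=13-14: P3@Q0 runs 1, rem=9, I/O yield, promote→Q0. Q0=[P3] Q1=[P1,P2,P4,P5] Q2=[]
t=14-15: P3@Q0 runs 1, rem=8, I/O yield, promote→Q0. Q0=[P3] Q1=[P1,P2,P4,P5] Q2=[]
t=15-16: P3@Q0 runs 1, rem=7, I/O yield, promote→Q0. Q0=[P3] Q1=[P1,P2,P4,P5] Q2=[]
t=16-17: P3@Q0 runs 1, rem=6, I/O yield, promote→Q0. Q0=[P3] Q1=[P1,P2,P4,P5] Q2=[]
t=17-18: P3@Q0 runs 1, rem=5, I/O yield, promote→Q0. Q0=[P3] Q1=[P1,P2,P4,P5] Q2=[]
t=18-19: P3@Q0 runs 1, rem=4, I/O yield, promote→Q0. Q0=[P3] Q1=[P1,P2,P4,P5] Q2=[]
t=19-20: P3@Q0 runs 1, rem=3, I/O yield, promote→Q0. Q0=[P3] Q1=[P1,P2,P4,P5] Q2=[]
t=20-21: P3@Q0 runs 1, rem=2, I/O yield, promote→Q0. Q0=[P3] Q1=[P1,P2,P4,P5] Q2=[]
t=21-22: P3@Q0 runs 1, rem=1, I/O yield, promote→Q0. Q0=[P3] Q1=[P1,P2,P4,P5] Q2=[]
t=22-23: P3@Q0 runs 1, rem=0, completes. Q0=[] Q1=[P1,P2,P4,P5] Q2=[]
t=23-26: P1@Q1 runs 3, rem=6, I/O yield, promote→Q0. Q0=[P1] Q1=[P2,P4,P5] Q2=[]
t=26-28: P1@Q0 runs 2, rem=4, quantum used, demote→Q1. Q0=[] Q1=[P2,P4,P5,P1] Q2=[]
t=28-31: P2@Q1 runs 3, rem=0, completes. Q0=[] Q1=[P4,P5,P1] Q2=[]
t=31-35: P4@Q1 runs 4, rem=0, completes. Q0=[] Q1=[P5,P1] Q2=[]
t=35-40: P5@Q1 runs 5, rem=4, quantum used, demote→Q2. Q0=[] Q1=[P1] Q2=[P5]
t=40-43: P1@Q1 runs 3, rem=1, I/O yield, promote→Q0. Q0=[P1] Q1=[] Q2=[P5]
t=43-44: P1@Q0 runs 1, rem=0, completes. Q0=[] Q1=[] Q2=[P5]
t=44-48: P5@Q2 runs 4, rem=0, completes. Q0=[] Q1=[] Q2=[]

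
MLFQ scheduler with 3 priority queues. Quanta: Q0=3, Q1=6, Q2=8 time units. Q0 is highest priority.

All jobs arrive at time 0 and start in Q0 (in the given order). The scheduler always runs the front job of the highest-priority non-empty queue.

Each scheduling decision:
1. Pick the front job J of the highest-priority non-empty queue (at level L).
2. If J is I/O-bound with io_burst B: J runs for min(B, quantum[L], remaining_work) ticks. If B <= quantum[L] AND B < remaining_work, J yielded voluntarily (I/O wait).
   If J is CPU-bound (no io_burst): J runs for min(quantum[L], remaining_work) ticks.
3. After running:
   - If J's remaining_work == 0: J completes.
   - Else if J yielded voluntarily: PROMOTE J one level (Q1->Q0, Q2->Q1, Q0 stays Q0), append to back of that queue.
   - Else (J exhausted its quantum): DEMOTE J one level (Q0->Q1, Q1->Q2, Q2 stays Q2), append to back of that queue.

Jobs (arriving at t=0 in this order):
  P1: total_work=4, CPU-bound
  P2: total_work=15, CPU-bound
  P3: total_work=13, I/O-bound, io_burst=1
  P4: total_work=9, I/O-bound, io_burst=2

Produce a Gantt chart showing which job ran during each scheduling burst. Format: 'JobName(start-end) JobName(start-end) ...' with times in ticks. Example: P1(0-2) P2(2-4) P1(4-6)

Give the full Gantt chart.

t=0-3: P1@Q0 runs 3, rem=1, quantum used, demote→Q1. Q0=[P2,P3,P4] Q1=[P1] Q2=[]
t=3-6: P2@Q0 runs 3, rem=12, quantum used, demote→Q1. Q0=[P3,P4] Q1=[P1,P2] Q2=[]
t=6-7: P3@Q0 runs 1, rem=12, I/O yield, promote→Q0. Q0=[P4,P3] Q1=[P1,P2] Q2=[]
t=7-9: P4@Q0 runs 2, rem=7, I/O yield, promote→Q0. Q0=[P3,P4] Q1=[P1,P2] Q2=[]
t=9-10: P3@Q0 runs 1, rem=11, I/O yield, promote→Q0. Q0=[P4,P3] Q1=[P1,P2] Q2=[]
t=10-12: P4@Q0 runs 2, rem=5, I/O yield, promote→Q0. Q0=[P3,P4] Q1=[P1,P2] Q2=[]
t=12-13: P3@Q0 runs 1, rem=10, I/O yield, promote→Q0. Q0=[P4,P3] Q1=[P1,P2] Q2=[]
t=13-15: P4@Q0 runs 2, rem=3, I/O yield, promote→Q0. Q0=[P3,P4] Q1=[P1,P2] Q2=[]
t=15-16: P3@Q0 runs 1, rem=9, I/O yield, promote→Q0. Q0=[P4,P3] Q1=[P1,P2] Q2=[]
t=16-18: P4@Q0 runs 2, rem=1, I/O yield, promote→Q0. Q0=[P3,P4] Q1=[P1,P2] Q2=[]
t=18-19: P3@Q0 runs 1, rem=8, I/O yield, promote→Q0. Q0=[P4,P3] Q1=[P1,P2] Q2=[]
t=19-20: P4@Q0 runs 1, rem=0, completes. Q0=[P3] Q1=[P1,P2] Q2=[]
t=20-21: P3@Q0 runs 1, rem=7, I/O yield, promote→Q0. Q0=[P3] Q1=[P1,P2] Q2=[]
t=21-22: P3@Q0 runs 1, rem=6, I/O yield, promote→Q0. Q0=[P3] Q1=[P1,P2] Q2=[]
t=22-23: P3@Q0 runs 1, rem=5, I/O yield, promote→Q0. Q0=[P3] Q1=[P1,P2] Q2=[]
t=23-24: P3@Q0 runs 1, rem=4, I/O yield, promote→Q0. Q0=[P3] Q1=[P1,P2] Q2=[]
t=24-25: P3@Q0 runs 1, rem=3, I/O yield, promote→Q0. Q0=[P3] Q1=[P1,P2] Q2=[]
t=25-26: P3@Q0 runs 1, rem=2, I/O yield, promote→Q0. Q0=[P3] Q1=[P1,P2] Q2=[]
t=26-27: P3@Q0 runs 1, rem=1, I/O yield, promote→Q0. Q0=[P3] Q1=[P1,P2] Q2=[]
t=27-28: P3@Q0 runs 1, rem=0, completes. Q0=[] Q1=[P1,P2] Q2=[]
t=28-29: P1@Q1 runs 1, rem=0, completes. Q0=[] Q1=[P2] Q2=[]
t=29-35: P2@Q1 runs 6, rem=6, quantum used, demote→Q2. Q0=[] Q1=[] Q2=[P2]
t=35-41: P2@Q2 runs 6, rem=0, completes. Q0=[] Q1=[] Q2=[]

Answer: P1(0-3) P2(3-6) P3(6-7) P4(7-9) P3(9-10) P4(10-12) P3(12-13) P4(13-15) P3(15-16) P4(16-18) P3(18-19) P4(19-20) P3(20-21) P3(21-22) P3(22-23) P3(23-24) P3(24-25) P3(25-26) P3(26-27) P3(27-28) P1(28-29) P2(29-35) P2(35-41)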